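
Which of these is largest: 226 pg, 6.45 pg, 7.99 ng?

226 pg = 0.000000000226 g
6.45 pg = 0.00000000000645 g
7.99 ng = 0.00000000799 g

7.99 ng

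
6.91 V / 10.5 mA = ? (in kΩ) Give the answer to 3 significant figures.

0.658 kΩ

(6.91) / (10.5e-3) = 0.6581e3 Ω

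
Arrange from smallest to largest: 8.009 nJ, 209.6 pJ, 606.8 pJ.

8.009 nJ = 0.000000008009 J
209.6 pJ = 0.0000000002096 J
606.8 pJ = 0.0000000006068 J

209.6 pJ < 606.8 pJ < 8.009 nJ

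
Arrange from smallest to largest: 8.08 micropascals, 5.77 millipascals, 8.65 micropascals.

8.08 micropascals = 0.00000808 pascals
5.77 millipascals = 0.00577 pascals
8.65 micropascals = 0.00000865 pascals

8.08 micropascals < 8.65 micropascals < 5.77 millipascals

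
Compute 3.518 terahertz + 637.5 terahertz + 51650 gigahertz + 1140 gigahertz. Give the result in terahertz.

693.808 terahertz

In terahertz:
  3.518 terahertz → 3.518
  637.5 terahertz → 637.5
  51650 gigahertz = 51650e-3 terahertz = 51.65
  1140 gigahertz = 1140e-3 terahertz = 1.14
Sum: 3.518 + 637.5 + 51.65 + 1.14 = 693.808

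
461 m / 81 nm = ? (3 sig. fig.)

5690000000

(461) / (81 × 10^-9) = 5.691 × 10^9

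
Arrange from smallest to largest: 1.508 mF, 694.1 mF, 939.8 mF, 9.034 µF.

1.508 mF = 0.001508 F
694.1 mF = 0.6941 F
939.8 mF = 0.9398 F
9.034 µF = 0.000009034 F

9.034 µF < 1.508 mF < 694.1 mF < 939.8 mF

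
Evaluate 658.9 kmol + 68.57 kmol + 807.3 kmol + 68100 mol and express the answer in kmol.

In kmol:
  658.9 kmol → 658.9
  68.57 kmol → 68.57
  807.3 kmol → 807.3
  68100 mol = 68100 × 10^-3 kmol = 68.1
Sum: 658.9 + 68.57 + 807.3 + 68.1 = 1602.87

1602.87 kmol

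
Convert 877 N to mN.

877000 mN

(no prefix) = 1e0, milli = 1e-3; factor is 1e3.
877 × 1e3 = 877000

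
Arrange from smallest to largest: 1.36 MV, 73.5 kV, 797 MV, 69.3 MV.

1.36 MV = 1360000 V
73.5 kV = 73500 V
797 MV = 797000000 V
69.3 MV = 69300000 V

73.5 kV < 1.36 MV < 69.3 MV < 797 MV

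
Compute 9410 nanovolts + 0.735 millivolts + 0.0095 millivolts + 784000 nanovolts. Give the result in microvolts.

1537.91 microvolts

In microvolts:
  9410 nanovolts = 9410e-3 microvolts = 9.41
  0.735 millivolts = 0.735e3 microvolts = 735
  0.0095 millivolts = 0.0095e3 microvolts = 9.5
  784000 nanovolts = 784000e-3 microvolts = 784
Sum: 9.41 + 735 + 9.5 + 784 = 1537.91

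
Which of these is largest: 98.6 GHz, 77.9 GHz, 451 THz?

98.6 GHz = 98600000000 Hz
77.9 GHz = 77900000000 Hz
451 THz = 451000000000000 Hz

451 THz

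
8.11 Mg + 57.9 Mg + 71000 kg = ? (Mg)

137.01 Mg

In Mg:
  8.11 Mg → 8.11
  57.9 Mg → 57.9
  71000 kg = 71000 × 10^-3 Mg = 71
Sum: 8.11 + 57.9 + 71 = 137.01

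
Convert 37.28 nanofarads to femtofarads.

nano = 10⁻⁹, femto = 10⁻¹⁵; factor is 10⁶.
37.28 × 10⁶ = 37280000

37280000 femtofarads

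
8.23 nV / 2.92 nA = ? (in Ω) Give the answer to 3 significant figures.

2.82 Ω

(8.23 × 10⁻⁹) / (2.92 × 10⁻⁹) = 2.8185 Ω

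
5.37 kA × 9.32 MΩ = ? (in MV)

5.37 × 10^3 × 9.32 × 10^6 = 50.0484 × 10^9 V

50048.4 MV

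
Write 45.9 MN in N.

45900000 N

mega = 10^6, (no prefix) = 10^0; factor is 10^6.
45.9 × 10^6 = 45900000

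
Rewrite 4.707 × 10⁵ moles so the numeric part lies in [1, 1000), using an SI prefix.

= 470.7 × 10³ moles; 10³ is kilo.

470.7 kilomoles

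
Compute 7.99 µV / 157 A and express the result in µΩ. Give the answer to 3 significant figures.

0.0509 µΩ

(7.99 × 10^-6) / (157) = 0.050892 × 10^-6 Ω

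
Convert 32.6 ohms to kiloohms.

(no prefix) = 10⁰, kilo = 10³; factor is 10⁻³.
32.6 × 10⁻³ = 0.0326

0.0326 kiloohms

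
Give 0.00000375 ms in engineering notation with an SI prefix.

3.75 ns

= 3.75 × 10^-9 s; 10^-9 is nano.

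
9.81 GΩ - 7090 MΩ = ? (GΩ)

2.72 GΩ

In GΩ:
  9.81 GΩ → 9.81
  7090 MΩ = 7090 × 10⁻³ GΩ = 7.09
Difference: 9.81 - 7.09 = 2.72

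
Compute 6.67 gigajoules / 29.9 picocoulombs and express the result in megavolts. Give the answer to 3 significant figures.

223000000000000 megavolts

(6.67 × 10^9) / (29.9 × 10^-12) = 0.22308 × 10^21 V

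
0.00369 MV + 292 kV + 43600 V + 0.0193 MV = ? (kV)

358.59 kV

In kV:
  0.00369 MV = 0.00369e3 kV = 3.69
  292 kV → 292
  43600 V = 43600e-3 kV = 43.6
  0.0193 MV = 0.0193e3 kV = 19.3
Sum: 3.69 + 292 + 43.6 + 19.3 = 358.59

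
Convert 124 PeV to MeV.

peta = 10¹⁵, mega = 10⁶; factor is 10⁹.
124 × 10⁹ = 124000000000

124000000000 MeV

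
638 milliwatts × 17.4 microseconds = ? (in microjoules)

638 × 10^-3 × 17.4 × 10^-6 = 11101.2 × 10^-9 J

11.1012 microjoules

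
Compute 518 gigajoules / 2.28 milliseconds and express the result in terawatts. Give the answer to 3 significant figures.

(518 × 10⁹) / (2.28 × 10⁻³) = 227.19 × 10¹² W

227 terawatts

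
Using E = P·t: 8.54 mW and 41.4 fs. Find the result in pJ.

0.000353556 pJ

8.54e-3 × 41.4e-15 = 353.556e-18 J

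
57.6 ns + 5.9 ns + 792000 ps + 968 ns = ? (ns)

1823.5 ns

In ns:
  57.6 ns → 57.6
  5.9 ns → 5.9
  792000 ps = 792000e-3 ns = 792
  968 ns → 968
Sum: 57.6 + 5.9 + 792 + 968 = 1823.5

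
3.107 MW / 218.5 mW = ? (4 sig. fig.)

14220000

(3.107e6) / (218.5e-3) = 0.01422e9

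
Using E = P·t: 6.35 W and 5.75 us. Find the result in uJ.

36.5125 uJ

6.35 × 5.75 × 10⁻⁶ = 36.5125 × 10⁻⁶ J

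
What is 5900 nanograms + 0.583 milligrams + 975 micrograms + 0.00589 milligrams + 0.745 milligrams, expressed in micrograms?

In micrograms:
  5900 nanograms = 5900 × 10^-3 micrograms = 5.9
  0.583 milligrams = 0.583 × 10^3 micrograms = 583
  975 micrograms → 975
  0.00589 milligrams = 0.00589 × 10^3 micrograms = 5.89
  0.745 milligrams = 0.745 × 10^3 micrograms = 745
Sum: 5.9 + 583 + 975 + 5.89 + 745 = 2314.79

2314.79 micrograms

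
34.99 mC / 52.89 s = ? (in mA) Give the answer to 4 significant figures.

(34.99 × 10⁻³) / (52.89) = 0.661562 × 10⁻³ A

0.6616 mA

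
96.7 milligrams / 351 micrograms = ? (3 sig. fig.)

(96.7e-3) / (351e-6) = 0.2755e3

275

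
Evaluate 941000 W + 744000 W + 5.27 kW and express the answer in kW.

In kW:
  941000 W = 941000e-3 kW = 941
  744000 W = 744000e-3 kW = 744
  5.27 kW → 5.27
Sum: 941 + 744 + 5.27 = 1690.27

1690.27 kW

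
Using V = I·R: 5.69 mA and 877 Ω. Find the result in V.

4.99013 V

5.69 × 10⁻³ × 877 = 4990.13 × 10⁻³ V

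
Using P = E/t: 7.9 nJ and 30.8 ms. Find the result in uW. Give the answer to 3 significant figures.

(7.9 × 10^-9) / (30.8 × 10^-3) = 0.25649 × 10^-6 W

0.256 uW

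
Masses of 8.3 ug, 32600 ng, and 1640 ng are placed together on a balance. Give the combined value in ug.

In ug:
  8.3 ug → 8.3
  32600 ng = 32600 × 10^-3 ug = 32.6
  1640 ng = 1640 × 10^-3 ug = 1.64
Sum: 8.3 + 32.6 + 1.64 = 42.54

42.54 ug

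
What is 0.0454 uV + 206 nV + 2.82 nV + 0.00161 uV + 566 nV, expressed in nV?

In nV:
  0.0454 uV = 0.0454 × 10³ nV = 45.4
  206 nV → 206
  2.82 nV → 2.82
  0.00161 uV = 0.00161 × 10³ nV = 1.61
  566 nV → 566
Sum: 45.4 + 206 + 2.82 + 1.61 + 566 = 821.83

821.83 nV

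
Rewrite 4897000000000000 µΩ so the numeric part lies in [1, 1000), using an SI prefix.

= 4.897 × 10⁹ Ω; 10⁹ is giga.

4.897 GΩ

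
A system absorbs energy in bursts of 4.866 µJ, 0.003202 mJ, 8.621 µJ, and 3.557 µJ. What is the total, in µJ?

20.246 µJ

In µJ:
  4.866 µJ → 4.866
  0.003202 mJ = 0.003202 × 10^3 µJ = 3.202
  8.621 µJ → 8.621
  3.557 µJ → 3.557
Sum: 4.866 + 3.202 + 8.621 + 3.557 = 20.246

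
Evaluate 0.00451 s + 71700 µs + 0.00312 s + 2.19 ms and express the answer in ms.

81.52 ms

In ms:
  0.00451 s = 0.00451 × 10³ ms = 4.51
  71700 µs = 71700 × 10⁻³ ms = 71.7
  0.00312 s = 0.00312 × 10³ ms = 3.12
  2.19 ms → 2.19
Sum: 4.51 + 71.7 + 3.12 + 2.19 = 81.52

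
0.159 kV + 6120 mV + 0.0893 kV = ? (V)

254.42 V

In V:
  0.159 kV = 0.159e3 V = 159
  6120 mV = 6120e-3 V = 6.12
  0.0893 kV = 0.0893e3 V = 89.3
Sum: 159 + 6.12 + 89.3 = 254.42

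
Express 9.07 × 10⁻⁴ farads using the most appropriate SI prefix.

907 microfarads

= 907 × 10⁻⁶ farads; 10⁻⁶ is micro.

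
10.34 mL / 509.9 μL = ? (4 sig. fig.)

20.28

(10.34 × 10⁻³) / (509.9 × 10⁻⁶) = 0.020278 × 10³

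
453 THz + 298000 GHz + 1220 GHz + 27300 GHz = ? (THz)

In THz:
  453 THz → 453
  298000 GHz = 298000 × 10^-3 THz = 298
  1220 GHz = 1220 × 10^-3 THz = 1.22
  27300 GHz = 27300 × 10^-3 THz = 27.3
Sum: 453 + 298 + 1.22 + 27.3 = 779.52

779.52 THz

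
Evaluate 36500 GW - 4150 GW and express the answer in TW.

In TW:
  36500 GW = 36500e-3 TW = 36.5
  4150 GW = 4150e-3 TW = 4.15
Difference: 36.5 - 4.15 = 32.35

32.35 TW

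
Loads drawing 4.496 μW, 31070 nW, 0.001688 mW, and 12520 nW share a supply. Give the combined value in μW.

49.774 μW

In μW:
  4.496 μW → 4.496
  31070 nW = 31070e-3 μW = 31.07
  0.001688 mW = 0.001688e3 μW = 1.688
  12520 nW = 12520e-3 μW = 12.52
Sum: 4.496 + 31.07 + 1.688 + 12.52 = 49.774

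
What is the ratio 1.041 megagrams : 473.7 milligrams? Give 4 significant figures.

2198000

(1.041e6) / (473.7e-3) = 0.0021976e9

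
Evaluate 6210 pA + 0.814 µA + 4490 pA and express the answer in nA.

824.7 nA

In nA:
  6210 pA = 6210 × 10⁻³ nA = 6.21
  0.814 µA = 0.814 × 10³ nA = 814
  4490 pA = 4490 × 10⁻³ nA = 4.49
Sum: 6.21 + 814 + 4.49 = 824.7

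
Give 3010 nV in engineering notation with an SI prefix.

3.01 μV

= 3.01 × 10^-6 V; 10^-6 is micro.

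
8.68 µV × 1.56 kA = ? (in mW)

8.68 × 10⁻⁶ × 1.56 × 10³ = 13.5408 × 10⁻³ W

13.5408 mW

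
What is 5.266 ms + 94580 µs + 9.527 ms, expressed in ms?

109.373 ms

In ms:
  5.266 ms → 5.266
  94580 µs = 94580 × 10^-3 ms = 94.58
  9.527 ms → 9.527
Sum: 5.266 + 94.58 + 9.527 = 109.373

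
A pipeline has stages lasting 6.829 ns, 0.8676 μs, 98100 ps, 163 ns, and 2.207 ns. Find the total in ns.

In ns:
  6.829 ns → 6.829
  0.8676 μs = 0.8676 × 10^3 ns = 867.6
  98100 ps = 98100 × 10^-3 ns = 98.1
  163 ns → 163
  2.207 ns → 2.207
Sum: 6.829 + 867.6 + 98.1 + 163 + 2.207 = 1137.736

1137.736 ns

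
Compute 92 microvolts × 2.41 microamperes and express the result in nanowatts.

0.22172 nanowatts

92 × 10^-6 × 2.41 × 10^-6 = 221.72 × 10^-12 W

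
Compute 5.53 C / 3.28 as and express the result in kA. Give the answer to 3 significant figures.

(5.53) / (3.28e-18) = 1.686e18 A

1690000000000000 kA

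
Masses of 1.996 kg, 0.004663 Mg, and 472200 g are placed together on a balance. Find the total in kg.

In kg:
  1.996 kg → 1.996
  0.004663 Mg = 0.004663 × 10^3 kg = 4.663
  472200 g = 472200 × 10^-3 kg = 472.2
Sum: 1.996 + 4.663 + 472.2 = 478.859

478.859 kg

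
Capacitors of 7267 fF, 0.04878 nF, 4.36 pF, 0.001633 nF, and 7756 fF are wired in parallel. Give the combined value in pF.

In pF:
  7267 fF = 7267 × 10⁻³ pF = 7.267
  0.04878 nF = 0.04878 × 10³ pF = 48.78
  4.36 pF → 4.36
  0.001633 nF = 0.001633 × 10³ pF = 1.633
  7756 fF = 7756 × 10⁻³ pF = 7.756
Sum: 7.267 + 48.78 + 4.36 + 1.633 + 7.756 = 69.796

69.796 pF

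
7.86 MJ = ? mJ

mega = 10^6, milli = 10^-3; factor is 10^9.
7.86 × 10^9 = 7860000000

7860000000 mJ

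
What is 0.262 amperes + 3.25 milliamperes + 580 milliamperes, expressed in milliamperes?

845.25 milliamperes

In milliamperes:
  0.262 amperes = 0.262e3 milliamperes = 262
  3.25 milliamperes → 3.25
  580 milliamperes → 580
Sum: 262 + 3.25 + 580 = 845.25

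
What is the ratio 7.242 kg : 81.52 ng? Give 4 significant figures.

88840000000

(7.242e3) / (81.52e-9) = 0.088837e12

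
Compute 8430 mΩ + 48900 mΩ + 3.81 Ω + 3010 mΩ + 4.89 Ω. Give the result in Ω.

In Ω:
  8430 mΩ = 8430e-3 Ω = 8.43
  48900 mΩ = 48900e-3 Ω = 48.9
  3.81 Ω → 3.81
  3010 mΩ = 3010e-3 Ω = 3.01
  4.89 Ω → 4.89
Sum: 8.43 + 48.9 + 3.81 + 3.01 + 4.89 = 69.04

69.04 Ω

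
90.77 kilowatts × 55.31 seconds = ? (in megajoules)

5.0204887 megajoules

90.77 × 10³ × 55.31 = 5020.4887 × 10³ J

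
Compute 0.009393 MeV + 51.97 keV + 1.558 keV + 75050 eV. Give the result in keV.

137.971 keV

In keV:
  0.009393 MeV = 0.009393 × 10³ keV = 9.393
  51.97 keV → 51.97
  1.558 keV → 1.558
  75050 eV = 75050 × 10⁻³ keV = 75.05
Sum: 9.393 + 51.97 + 1.558 + 75.05 = 137.971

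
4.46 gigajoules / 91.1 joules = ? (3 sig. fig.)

(4.46e9) / (91.1) = 0.04896e9

49000000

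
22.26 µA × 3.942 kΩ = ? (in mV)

22.26 × 10⁻⁶ × 3.942 × 10³ = 87.74892 × 10⁻³ V

87.74892 mV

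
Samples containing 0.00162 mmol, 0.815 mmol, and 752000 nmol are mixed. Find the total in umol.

In umol:
  0.00162 mmol = 0.00162e3 umol = 1.62
  0.815 mmol = 0.815e3 umol = 815
  752000 nmol = 752000e-3 umol = 752
Sum: 1.62 + 815 + 752 = 1568.62

1568.62 umol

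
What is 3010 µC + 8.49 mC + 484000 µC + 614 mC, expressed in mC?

In mC:
  3010 µC = 3010e-3 mC = 3.01
  8.49 mC → 8.49
  484000 µC = 484000e-3 mC = 484
  614 mC → 614
Sum: 3.01 + 8.49 + 484 + 614 = 1109.5

1109.5 mC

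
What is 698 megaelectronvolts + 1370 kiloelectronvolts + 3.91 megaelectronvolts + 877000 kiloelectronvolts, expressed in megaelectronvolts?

1580.28 megaelectronvolts

In megaelectronvolts:
  698 megaelectronvolts → 698
  1370 kiloelectronvolts = 1370e-3 megaelectronvolts = 1.37
  3.91 megaelectronvolts → 3.91
  877000 kiloelectronvolts = 877000e-3 megaelectronvolts = 877
Sum: 698 + 1.37 + 3.91 + 877 = 1580.28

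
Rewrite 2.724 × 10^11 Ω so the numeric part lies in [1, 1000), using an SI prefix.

= 272.4 × 10^9 Ω; 10^9 is giga.

272.4 GΩ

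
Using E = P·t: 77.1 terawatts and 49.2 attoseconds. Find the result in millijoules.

77.1e12 × 49.2e-18 = 3793.32e-6 J

3.79332 millijoules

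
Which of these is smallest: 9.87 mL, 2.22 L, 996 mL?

9.87 mL

9.87 mL = 0.00987 L
2.22 L = 2.22 L
996 mL = 0.996 L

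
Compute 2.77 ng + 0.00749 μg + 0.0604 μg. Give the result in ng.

70.66 ng

In ng:
  2.77 ng → 2.77
  0.00749 μg = 0.00749e3 ng = 7.49
  0.0604 μg = 0.0604e3 ng = 60.4
Sum: 2.77 + 7.49 + 60.4 = 70.66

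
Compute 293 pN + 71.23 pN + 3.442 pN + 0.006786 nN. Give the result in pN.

In pN:
  293 pN → 293
  71.23 pN → 71.23
  3.442 pN → 3.442
  0.006786 nN = 0.006786e3 pN = 6.786
Sum: 293 + 71.23 + 3.442 + 6.786 = 374.458

374.458 pN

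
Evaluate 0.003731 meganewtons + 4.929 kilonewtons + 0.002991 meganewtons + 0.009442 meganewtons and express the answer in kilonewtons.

21.093 kilonewtons

In kilonewtons:
  0.003731 meganewtons = 0.003731 × 10^3 kilonewtons = 3.731
  4.929 kilonewtons → 4.929
  0.002991 meganewtons = 0.002991 × 10^3 kilonewtons = 2.991
  0.009442 meganewtons = 0.009442 × 10^3 kilonewtons = 9.442
Sum: 3.731 + 4.929 + 2.991 + 9.442 = 21.093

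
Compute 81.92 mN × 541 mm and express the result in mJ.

81.92 × 10⁻³ × 541 × 10⁻³ = 44318.72 × 10⁻⁶ J

44.31872 mJ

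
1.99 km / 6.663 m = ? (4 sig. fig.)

(1.99e3) / (6.663) = 0.29866e3

298.7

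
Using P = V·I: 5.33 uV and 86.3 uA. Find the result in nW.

5.33 × 10⁻⁶ × 86.3 × 10⁻⁶ = 459.979 × 10⁻¹² W

0.459979 nW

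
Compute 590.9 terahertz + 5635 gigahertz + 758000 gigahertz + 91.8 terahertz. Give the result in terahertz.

1446.335 terahertz

In terahertz:
  590.9 terahertz → 590.9
  5635 gigahertz = 5635e-3 terahertz = 5.635
  758000 gigahertz = 758000e-3 terahertz = 758
  91.8 terahertz → 91.8
Sum: 590.9 + 5.635 + 758 + 91.8 = 1446.335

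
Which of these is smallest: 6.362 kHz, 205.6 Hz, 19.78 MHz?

6.362 kHz = 6362 Hz
205.6 Hz = 205.6 Hz
19.78 MHz = 19780000 Hz

205.6 Hz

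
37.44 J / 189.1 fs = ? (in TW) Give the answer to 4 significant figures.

198.0 TW

(37.44) / (189.1e-15) = 0.19799e15 W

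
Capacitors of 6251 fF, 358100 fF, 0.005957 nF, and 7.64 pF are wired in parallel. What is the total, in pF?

In pF:
  6251 fF = 6251 × 10⁻³ pF = 6.251
  358100 fF = 358100 × 10⁻³ pF = 358.1
  0.005957 nF = 0.005957 × 10³ pF = 5.957
  7.64 pF → 7.64
Sum: 6.251 + 358.1 + 5.957 + 7.64 = 377.948

377.948 pF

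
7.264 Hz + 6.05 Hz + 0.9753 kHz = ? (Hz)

988.614 Hz

In Hz:
  7.264 Hz → 7.264
  6.05 Hz → 6.05
  0.9753 kHz = 0.9753e3 Hz = 975.3
Sum: 7.264 + 6.05 + 975.3 = 988.614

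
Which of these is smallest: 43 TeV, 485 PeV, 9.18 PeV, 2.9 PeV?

43 TeV = 43000000000000 eV
485 PeV = 485000000000000000 eV
9.18 PeV = 9180000000000000 eV
2.9 PeV = 2900000000000000 eV

43 TeV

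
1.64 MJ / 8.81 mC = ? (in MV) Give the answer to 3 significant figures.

(1.64 × 10^6) / (8.81 × 10^-3) = 0.18615 × 10^9 V

186 MV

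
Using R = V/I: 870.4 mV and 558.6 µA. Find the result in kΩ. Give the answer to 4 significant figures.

(870.4 × 10^-3) / (558.6 × 10^-6) = 1.55818 × 10^3 Ω

1.558 kΩ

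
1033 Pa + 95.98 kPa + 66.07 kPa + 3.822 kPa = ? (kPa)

In kPa:
  1033 Pa = 1033 × 10⁻³ kPa = 1.033
  95.98 kPa → 95.98
  66.07 kPa → 66.07
  3.822 kPa → 3.822
Sum: 1.033 + 95.98 + 66.07 + 3.822 = 166.905

166.905 kPa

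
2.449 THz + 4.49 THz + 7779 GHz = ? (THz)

14.718 THz

In THz:
  2.449 THz → 2.449
  4.49 THz → 4.49
  7779 GHz = 7779 × 10^-3 THz = 7.779
Sum: 2.449 + 4.49 + 7.779 = 14.718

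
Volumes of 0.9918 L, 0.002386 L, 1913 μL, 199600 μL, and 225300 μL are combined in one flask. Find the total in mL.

In mL:
  0.9918 L = 0.9918 × 10^3 mL = 991.8
  0.002386 L = 0.002386 × 10^3 mL = 2.386
  1913 μL = 1913 × 10^-3 mL = 1.913
  199600 μL = 199600 × 10^-3 mL = 199.6
  225300 μL = 225300 × 10^-3 mL = 225.3
Sum: 991.8 + 2.386 + 1.913 + 199.6 + 225.3 = 1420.999

1420.999 mL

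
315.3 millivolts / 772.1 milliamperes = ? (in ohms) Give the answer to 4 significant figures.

(315.3 × 10⁻³) / (772.1 × 10⁻³) = 0.408367 Ω

0.4084 ohms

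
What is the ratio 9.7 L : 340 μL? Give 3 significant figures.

28500

(9.7) / (340e-6) = 0.02853e6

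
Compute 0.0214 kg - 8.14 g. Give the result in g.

In g:
  0.0214 kg = 0.0214 × 10^3 g = 21.4
  8.14 g → 8.14
Difference: 21.4 - 8.14 = 13.26

13.26 g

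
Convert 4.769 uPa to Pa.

micro = 1e-6, (no prefix) = 1e0; factor is 1e-6.
4.769 × 1e-6 = 0.000004769

0.000004769 Pa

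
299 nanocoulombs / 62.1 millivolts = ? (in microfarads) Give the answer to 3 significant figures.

(299 × 10⁻⁹) / (62.1 × 10⁻³) = 4.8148 × 10⁻⁶ F

4.81 microfarads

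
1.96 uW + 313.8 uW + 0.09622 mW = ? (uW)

411.98 uW

In uW:
  1.96 uW → 1.96
  313.8 uW → 313.8
  0.09622 mW = 0.09622e3 uW = 96.22
Sum: 1.96 + 313.8 + 96.22 = 411.98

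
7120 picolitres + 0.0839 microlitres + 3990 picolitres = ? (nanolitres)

In nanolitres:
  7120 picolitres = 7120e-3 nanolitres = 7.12
  0.0839 microlitres = 0.0839e3 nanolitres = 83.9
  3990 picolitres = 3990e-3 nanolitres = 3.99
Sum: 7.12 + 83.9 + 3.99 = 95.01

95.01 nanolitres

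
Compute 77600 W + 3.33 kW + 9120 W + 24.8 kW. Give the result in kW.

In kW:
  77600 W = 77600e-3 kW = 77.6
  3.33 kW → 3.33
  9120 W = 9120e-3 kW = 9.12
  24.8 kW → 24.8
Sum: 77.6 + 3.33 + 9.12 + 24.8 = 114.85

114.85 kW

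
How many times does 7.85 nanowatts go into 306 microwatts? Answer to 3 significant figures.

39000

(306 × 10⁻⁶) / (7.85 × 10⁻⁹) = 38.98 × 10³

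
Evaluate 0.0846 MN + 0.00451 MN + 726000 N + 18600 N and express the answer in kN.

833.71 kN

In kN:
  0.0846 MN = 0.0846 × 10³ kN = 84.6
  0.00451 MN = 0.00451 × 10³ kN = 4.51
  726000 N = 726000 × 10⁻³ kN = 726
  18600 N = 18600 × 10⁻³ kN = 18.6
Sum: 84.6 + 4.51 + 726 + 18.6 = 833.71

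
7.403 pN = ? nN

pico = 10^-12, nano = 10^-9; factor is 10^-3.
7.403 × 10^-3 = 0.007403

0.007403 nN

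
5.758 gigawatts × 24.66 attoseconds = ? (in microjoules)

0.14199228 microjoules

5.758 × 10⁹ × 24.66 × 10⁻¹⁸ = 141.99228 × 10⁻⁹ J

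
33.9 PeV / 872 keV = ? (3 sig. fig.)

38900000000

(33.9 × 10^15) / (872 × 10^3) = 0.03888 × 10^12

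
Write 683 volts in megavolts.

0.000683 megavolts

(no prefix) = 1e0, mega = 1e6; factor is 1e-6.
683 × 1e-6 = 0.000683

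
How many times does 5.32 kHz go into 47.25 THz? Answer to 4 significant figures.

(47.25 × 10¹²) / (5.32 × 10³) = 8.8816 × 10⁹

8882000000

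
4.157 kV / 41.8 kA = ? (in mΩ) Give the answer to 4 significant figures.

99.45 mΩ

(4.157e3) / (41.8e3) = 0.0994498 Ω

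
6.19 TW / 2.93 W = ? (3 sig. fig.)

(6.19 × 10¹²) / (2.93) = 2.113 × 10¹²

2110000000000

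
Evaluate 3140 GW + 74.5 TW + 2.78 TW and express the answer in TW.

80.42 TW

In TW:
  3140 GW = 3140e-3 TW = 3.14
  74.5 TW → 74.5
  2.78 TW → 2.78
Sum: 3.14 + 74.5 + 2.78 = 80.42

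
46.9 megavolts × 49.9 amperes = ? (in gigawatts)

46.9 × 10^6 × 49.9 = 2340.31 × 10^6 W

2.34031 gigawatts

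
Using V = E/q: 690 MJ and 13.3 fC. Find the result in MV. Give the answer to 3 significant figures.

(690e6) / (13.3e-15) = 51.88e21 V

51900000000000000 MV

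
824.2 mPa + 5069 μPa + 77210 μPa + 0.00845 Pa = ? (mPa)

914.929 mPa

In mPa:
  824.2 mPa → 824.2
  5069 μPa = 5069e-3 mPa = 5.069
  77210 μPa = 77210e-3 mPa = 77.21
  0.00845 Pa = 0.00845e3 mPa = 8.45
Sum: 824.2 + 5.069 + 77.21 + 8.45 = 914.929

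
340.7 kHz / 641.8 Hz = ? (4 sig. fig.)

530.9

(340.7e3) / (641.8) = 0.53085e3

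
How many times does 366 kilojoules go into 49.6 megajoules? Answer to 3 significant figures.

136

(49.6 × 10⁶) / (366 × 10³) = 0.1355 × 10³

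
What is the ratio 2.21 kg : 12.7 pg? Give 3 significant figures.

174000000000000

(2.21 × 10^3) / (12.7 × 10^-12) = 0.174 × 10^15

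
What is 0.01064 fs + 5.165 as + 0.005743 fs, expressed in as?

In as:
  0.01064 fs = 0.01064 × 10³ as = 10.64
  5.165 as → 5.165
  0.005743 fs = 0.005743 × 10³ as = 5.743
Sum: 10.64 + 5.165 + 5.743 = 21.548

21.548 as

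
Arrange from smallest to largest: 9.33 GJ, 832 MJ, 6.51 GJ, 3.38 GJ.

9.33 GJ = 9330000000 J
832 MJ = 832000000 J
6.51 GJ = 6510000000 J
3.38 GJ = 3380000000 J

832 MJ < 3.38 GJ < 6.51 GJ < 9.33 GJ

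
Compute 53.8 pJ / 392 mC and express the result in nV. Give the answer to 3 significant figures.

0.137 nV

(53.8 × 10⁻¹²) / (392 × 10⁻³) = 0.13724 × 10⁻⁹ V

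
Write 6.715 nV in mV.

nano = 1e-9, milli = 1e-3; factor is 1e-6.
6.715 × 1e-6 = 0.000006715

0.000006715 mV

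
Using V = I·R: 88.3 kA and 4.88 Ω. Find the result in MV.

88.3e3 × 4.88 = 430.904e3 V

0.430904 MV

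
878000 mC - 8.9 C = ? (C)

In C:
  878000 mC = 878000 × 10⁻³ C = 878
  8.9 C → 8.9
Difference: 878 - 8.9 = 869.1

869.1 C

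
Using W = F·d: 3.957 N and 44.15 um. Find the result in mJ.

3.957 × 44.15 × 10⁻⁶ = 174.70155 × 10⁻⁶ J

0.17470155 mJ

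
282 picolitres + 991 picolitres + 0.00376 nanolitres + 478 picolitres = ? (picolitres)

In picolitres:
  282 picolitres → 282
  991 picolitres → 991
  0.00376 nanolitres = 0.00376e3 picolitres = 3.76
  478 picolitres → 478
Sum: 282 + 991 + 3.76 + 478 = 1754.76

1754.76 picolitres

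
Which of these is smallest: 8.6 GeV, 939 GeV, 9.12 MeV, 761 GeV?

8.6 GeV = 8600000000 eV
939 GeV = 939000000000 eV
9.12 MeV = 9120000 eV
761 GeV = 761000000000 eV

9.12 MeV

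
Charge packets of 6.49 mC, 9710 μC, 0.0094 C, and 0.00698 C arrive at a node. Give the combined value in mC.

32.58 mC

In mC:
  6.49 mC → 6.49
  9710 μC = 9710 × 10^-3 mC = 9.71
  0.0094 C = 0.0094 × 10^3 mC = 9.4
  0.00698 C = 0.00698 × 10^3 mC = 6.98
Sum: 6.49 + 9.71 + 9.4 + 6.98 = 32.58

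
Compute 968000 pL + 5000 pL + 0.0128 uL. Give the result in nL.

In nL:
  968000 pL = 968000e-3 nL = 968
  5000 pL = 5000e-3 nL = 5
  0.0128 uL = 0.0128e3 nL = 12.8
Sum: 968 + 5 + 12.8 = 985.8

985.8 nL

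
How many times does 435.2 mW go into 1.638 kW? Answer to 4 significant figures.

(1.638e3) / (435.2e-3) = 0.0037638e6

3764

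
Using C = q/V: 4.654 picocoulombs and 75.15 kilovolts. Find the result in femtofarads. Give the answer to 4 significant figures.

(4.654 × 10^-12) / (75.15 × 10^3) = 0.0619295 × 10^-15 F

0.06193 femtofarads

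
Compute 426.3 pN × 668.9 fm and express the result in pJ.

426.3 × 10^-12 × 668.9 × 10^-15 = 285152.07 × 10^-27 J

0.00000000028515207 pJ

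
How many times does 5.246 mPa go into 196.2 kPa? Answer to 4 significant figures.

37400000

(196.2 × 10^3) / (5.246 × 10^-3) = 37.4 × 10^6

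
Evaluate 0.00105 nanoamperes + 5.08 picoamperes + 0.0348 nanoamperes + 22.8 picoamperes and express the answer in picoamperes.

In picoamperes:
  0.00105 nanoamperes = 0.00105 × 10^3 picoamperes = 1.05
  5.08 picoamperes → 5.08
  0.0348 nanoamperes = 0.0348 × 10^3 picoamperes = 34.8
  22.8 picoamperes → 22.8
Sum: 1.05 + 5.08 + 34.8 + 22.8 = 63.73

63.73 picoamperes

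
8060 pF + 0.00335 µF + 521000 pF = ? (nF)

532.41 nF

In nF:
  8060 pF = 8060 × 10⁻³ nF = 8.06
  0.00335 µF = 0.00335 × 10³ nF = 3.35
  521000 pF = 521000 × 10⁻³ nF = 521
Sum: 8.06 + 3.35 + 521 = 532.41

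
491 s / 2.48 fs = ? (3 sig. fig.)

198000000000000000

(491) / (2.48e-15) = 198e15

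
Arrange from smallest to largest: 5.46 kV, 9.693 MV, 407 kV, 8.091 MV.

5.46 kV = 5460 V
9.693 MV = 9693000 V
407 kV = 407000 V
8.091 MV = 8091000 V

5.46 kV < 407 kV < 8.091 MV < 9.693 MV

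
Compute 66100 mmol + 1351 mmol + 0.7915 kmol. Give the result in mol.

In mol:
  66100 mmol = 66100 × 10^-3 mol = 66.1
  1351 mmol = 1351 × 10^-3 mol = 1.351
  0.7915 kmol = 0.7915 × 10^3 mol = 791.5
Sum: 66.1 + 1.351 + 791.5 = 858.951

858.951 mol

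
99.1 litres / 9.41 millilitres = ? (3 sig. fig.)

10500

(99.1) / (9.41 × 10⁻³) = 10.53 × 10³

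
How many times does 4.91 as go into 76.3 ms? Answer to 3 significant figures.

15500000000000000

(76.3e-3) / (4.91e-18) = 15.54e15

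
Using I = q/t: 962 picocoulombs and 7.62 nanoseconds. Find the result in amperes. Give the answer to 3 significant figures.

(962 × 10^-12) / (7.62 × 10^-9) = 126.25 × 10^-3 A

0.126 amperes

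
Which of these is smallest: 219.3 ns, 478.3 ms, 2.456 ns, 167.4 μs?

219.3 ns = 0.0000002193 s
478.3 ms = 0.4783 s
2.456 ns = 0.000000002456 s
167.4 μs = 0.0001674 s

2.456 ns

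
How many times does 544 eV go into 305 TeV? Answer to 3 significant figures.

(305e12) / (544) = 0.5607e12

561000000000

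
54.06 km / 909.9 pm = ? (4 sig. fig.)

(54.06 × 10³) / (909.9 × 10⁻¹²) = 0.059413 × 10¹⁵

59410000000000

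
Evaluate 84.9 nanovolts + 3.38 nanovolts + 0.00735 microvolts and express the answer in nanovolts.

95.63 nanovolts

In nanovolts:
  84.9 nanovolts → 84.9
  3.38 nanovolts → 3.38
  0.00735 microvolts = 0.00735 × 10³ nanovolts = 7.35
Sum: 84.9 + 3.38 + 7.35 = 95.63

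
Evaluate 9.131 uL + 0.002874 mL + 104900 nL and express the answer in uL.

116.905 uL

In uL:
  9.131 uL → 9.131
  0.002874 mL = 0.002874e3 uL = 2.874
  104900 nL = 104900e-3 uL = 104.9
Sum: 9.131 + 2.874 + 104.9 = 116.905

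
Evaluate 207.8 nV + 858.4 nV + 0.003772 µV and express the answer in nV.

In nV:
  207.8 nV → 207.8
  858.4 nV → 858.4
  0.003772 µV = 0.003772 × 10^3 nV = 3.772
Sum: 207.8 + 858.4 + 3.772 = 1069.972

1069.972 nV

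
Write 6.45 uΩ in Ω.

0.00000645 Ω

micro = 10^-6, (no prefix) = 10^0; factor is 10^-6.
6.45 × 10^-6 = 0.00000645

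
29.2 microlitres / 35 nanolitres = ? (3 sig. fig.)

(29.2 × 10⁻⁶) / (35 × 10⁻⁹) = 0.8343 × 10³

834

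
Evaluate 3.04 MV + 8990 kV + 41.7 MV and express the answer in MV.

53.73 MV

In MV:
  3.04 MV → 3.04
  8990 kV = 8990e-3 MV = 8.99
  41.7 MV → 41.7
Sum: 3.04 + 8.99 + 41.7 = 53.73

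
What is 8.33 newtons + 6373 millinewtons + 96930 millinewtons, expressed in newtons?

In newtons:
  8.33 newtons → 8.33
  6373 millinewtons = 6373e-3 newtons = 6.373
  96930 millinewtons = 96930e-3 newtons = 96.93
Sum: 8.33 + 6.373 + 96.93 = 111.633

111.633 newtons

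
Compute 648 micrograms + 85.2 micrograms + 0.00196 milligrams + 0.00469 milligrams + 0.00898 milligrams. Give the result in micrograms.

748.83 micrograms

In micrograms:
  648 micrograms → 648
  85.2 micrograms → 85.2
  0.00196 milligrams = 0.00196e3 micrograms = 1.96
  0.00469 milligrams = 0.00469e3 micrograms = 4.69
  0.00898 milligrams = 0.00898e3 micrograms = 8.98
Sum: 648 + 85.2 + 1.96 + 4.69 + 8.98 = 748.83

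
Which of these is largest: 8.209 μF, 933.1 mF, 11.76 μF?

8.209 μF = 0.000008209 F
933.1 mF = 0.9331 F
11.76 μF = 0.00001176 F

933.1 mF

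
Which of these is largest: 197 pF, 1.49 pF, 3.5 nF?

197 pF = 0.000000000197 F
1.49 pF = 0.00000000000149 F
3.5 nF = 0.0000000035 F

3.5 nF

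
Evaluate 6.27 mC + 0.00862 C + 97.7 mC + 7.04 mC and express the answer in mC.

In mC:
  6.27 mC → 6.27
  0.00862 C = 0.00862 × 10^3 mC = 8.62
  97.7 mC → 97.7
  7.04 mC → 7.04
Sum: 6.27 + 8.62 + 97.7 + 7.04 = 119.63

119.63 mC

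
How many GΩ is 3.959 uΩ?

0.000000000000003959 GΩ

micro = 1e-6, giga = 1e9; factor is 1e-15.
3.959 × 1e-15 = 0.000000000000003959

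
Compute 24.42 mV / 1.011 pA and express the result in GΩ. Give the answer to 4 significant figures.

(24.42 × 10^-3) / (1.011 × 10^-12) = 24.1543 × 10^9 Ω

24.15 GΩ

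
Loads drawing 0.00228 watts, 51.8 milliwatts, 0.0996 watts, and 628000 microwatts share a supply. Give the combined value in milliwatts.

In milliwatts:
  0.00228 watts = 0.00228 × 10³ milliwatts = 2.28
  51.8 milliwatts → 51.8
  0.0996 watts = 0.0996 × 10³ milliwatts = 99.6
  628000 microwatts = 628000 × 10⁻³ milliwatts = 628
Sum: 2.28 + 51.8 + 99.6 + 628 = 781.68

781.68 milliwatts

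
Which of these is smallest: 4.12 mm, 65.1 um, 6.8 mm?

4.12 mm = 0.00412 m
65.1 um = 0.0000651 m
6.8 mm = 0.0068 m

65.1 um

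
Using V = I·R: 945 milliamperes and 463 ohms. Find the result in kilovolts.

0.437535 kilovolts

945 × 10^-3 × 463 = 437535 × 10^-3 V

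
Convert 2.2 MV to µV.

mega = 10⁶, micro = 10⁻⁶; factor is 10¹².
2.2 × 10¹² = 2200000000000

2200000000000 µV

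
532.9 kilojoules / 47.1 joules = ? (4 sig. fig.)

(532.9 × 10³) / (47.1) = 11.314 × 10³

11310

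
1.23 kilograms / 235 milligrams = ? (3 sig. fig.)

(1.23 × 10³) / (235 × 10⁻³) = 0.005234 × 10⁶

5230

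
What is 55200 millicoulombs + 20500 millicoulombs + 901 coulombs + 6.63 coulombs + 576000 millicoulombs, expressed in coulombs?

1559.33 coulombs

In coulombs:
  55200 millicoulombs = 55200e-3 coulombs = 55.2
  20500 millicoulombs = 20500e-3 coulombs = 20.5
  901 coulombs → 901
  6.63 coulombs → 6.63
  576000 millicoulombs = 576000e-3 coulombs = 576
Sum: 55.2 + 20.5 + 901 + 6.63 + 576 = 1559.33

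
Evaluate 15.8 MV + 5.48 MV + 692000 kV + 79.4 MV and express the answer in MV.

792.68 MV

In MV:
  15.8 MV → 15.8
  5.48 MV → 5.48
  692000 kV = 692000 × 10⁻³ MV = 692
  79.4 MV → 79.4
Sum: 15.8 + 5.48 + 692 + 79.4 = 792.68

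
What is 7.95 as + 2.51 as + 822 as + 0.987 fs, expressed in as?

In as:
  7.95 as → 7.95
  2.51 as → 2.51
  822 as → 822
  0.987 fs = 0.987 × 10^3 as = 987
Sum: 7.95 + 2.51 + 822 + 987 = 1819.46

1819.46 as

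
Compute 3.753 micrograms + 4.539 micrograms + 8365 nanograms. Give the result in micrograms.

16.657 micrograms

In micrograms:
  3.753 micrograms → 3.753
  4.539 micrograms → 4.539
  8365 nanograms = 8365 × 10^-3 micrograms = 8.365
Sum: 3.753 + 4.539 + 8.365 = 16.657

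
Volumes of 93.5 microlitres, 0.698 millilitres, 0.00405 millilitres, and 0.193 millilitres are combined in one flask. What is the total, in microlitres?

988.55 microlitres

In microlitres:
  93.5 microlitres → 93.5
  0.698 millilitres = 0.698e3 microlitres = 698
  0.00405 millilitres = 0.00405e3 microlitres = 4.05
  0.193 millilitres = 0.193e3 microlitres = 193
Sum: 93.5 + 698 + 4.05 + 193 = 988.55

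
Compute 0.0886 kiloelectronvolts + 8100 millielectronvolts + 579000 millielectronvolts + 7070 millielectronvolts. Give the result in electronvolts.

In electronvolts:
  0.0886 kiloelectronvolts = 0.0886 × 10^3 electronvolts = 88.6
  8100 millielectronvolts = 8100 × 10^-3 electronvolts = 8.1
  579000 millielectronvolts = 579000 × 10^-3 electronvolts = 579
  7070 millielectronvolts = 7070 × 10^-3 electronvolts = 7.07
Sum: 88.6 + 8.1 + 579 + 7.07 = 682.77

682.77 electronvolts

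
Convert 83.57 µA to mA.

0.08357 mA

micro = 10^-6, milli = 10^-3; factor is 10^-3.
83.57 × 10^-3 = 0.08357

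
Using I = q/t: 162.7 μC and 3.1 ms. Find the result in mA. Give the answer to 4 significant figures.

52.48 mA

(162.7e-6) / (3.1e-3) = 52.4839e-3 A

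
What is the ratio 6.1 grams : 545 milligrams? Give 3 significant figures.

11.2

(6.1) / (545e-3) = 0.01119e3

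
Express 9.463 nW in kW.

nano = 1e-9, kilo = 1e3; factor is 1e-12.
9.463 × 1e-12 = 0.000000000009463

0.000000000009463 kW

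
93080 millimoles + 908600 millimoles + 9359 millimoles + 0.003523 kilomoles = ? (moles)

1014.562 moles

In moles:
  93080 millimoles = 93080 × 10^-3 moles = 93.08
  908600 millimoles = 908600 × 10^-3 moles = 908.6
  9359 millimoles = 9359 × 10^-3 moles = 9.359
  0.003523 kilomoles = 0.003523 × 10^3 moles = 3.523
Sum: 93.08 + 908.6 + 9.359 + 3.523 = 1014.562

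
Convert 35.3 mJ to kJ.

milli = 1e-3, kilo = 1e3; factor is 1e-6.
35.3 × 1e-6 = 0.0000353

0.0000353 kJ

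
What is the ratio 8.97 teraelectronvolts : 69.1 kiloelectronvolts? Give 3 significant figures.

130000000

(8.97 × 10^12) / (69.1 × 10^3) = 0.1298 × 10^9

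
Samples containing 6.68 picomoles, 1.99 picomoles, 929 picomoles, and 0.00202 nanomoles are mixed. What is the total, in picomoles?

In picomoles:
  6.68 picomoles → 6.68
  1.99 picomoles → 1.99
  929 picomoles → 929
  0.00202 nanomoles = 0.00202e3 picomoles = 2.02
Sum: 6.68 + 1.99 + 929 + 2.02 = 939.69

939.69 picomoles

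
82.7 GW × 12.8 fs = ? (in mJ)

82.7 × 10^9 × 12.8 × 10^-15 = 1058.56 × 10^-6 J

1.05856 mJ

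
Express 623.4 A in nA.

(no prefix) = 10^0, nano = 10^-9; factor is 10^9.
623.4 × 10^9 = 623400000000

623400000000 nA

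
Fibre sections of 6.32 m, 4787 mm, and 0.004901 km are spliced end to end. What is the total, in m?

In m:
  6.32 m → 6.32
  4787 mm = 4787 × 10⁻³ m = 4.787
  0.004901 km = 0.004901 × 10³ m = 4.901
Sum: 6.32 + 4.787 + 4.901 = 16.008

16.008 m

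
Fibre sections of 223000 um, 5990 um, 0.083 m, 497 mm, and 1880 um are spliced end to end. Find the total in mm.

810.87 mm

In mm:
  223000 um = 223000 × 10^-3 mm = 223
  5990 um = 5990 × 10^-3 mm = 5.99
  0.083 m = 0.083 × 10^3 mm = 83
  497 mm → 497
  1880 um = 1880 × 10^-3 mm = 1.88
Sum: 223 + 5.99 + 83 + 497 + 1.88 = 810.87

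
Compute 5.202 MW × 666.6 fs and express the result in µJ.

5.202 × 10^6 × 666.6 × 10^-15 = 3467.6532 × 10^-9 J

3.4676532 µJ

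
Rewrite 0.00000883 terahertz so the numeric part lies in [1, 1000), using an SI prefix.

8.83 megahertz

= 8.83e6 hertz; 1e6 is mega.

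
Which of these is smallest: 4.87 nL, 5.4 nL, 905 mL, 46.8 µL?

4.87 nL

4.87 nL = 0.00000000487 L
5.4 nL = 0.0000000054 L
905 mL = 0.905 L
46.8 µL = 0.0000468 L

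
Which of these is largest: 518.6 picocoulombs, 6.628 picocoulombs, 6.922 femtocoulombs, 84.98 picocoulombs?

518.6 picocoulombs = 0.0000000005186 coulombs
6.628 picocoulombs = 0.000000000006628 coulombs
6.922 femtocoulombs = 0.000000000000006922 coulombs
84.98 picocoulombs = 0.00000000008498 coulombs

518.6 picocoulombs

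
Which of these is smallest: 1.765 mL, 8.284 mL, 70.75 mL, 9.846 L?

1.765 mL

1.765 mL = 0.001765 L
8.284 mL = 0.008284 L
70.75 mL = 0.07075 L
9.846 L = 9.846 L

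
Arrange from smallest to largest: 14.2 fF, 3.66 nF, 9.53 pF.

14.2 fF < 9.53 pF < 3.66 nF

14.2 fF = 0.0000000000000142 F
3.66 nF = 0.00000000366 F
9.53 pF = 0.00000000000953 F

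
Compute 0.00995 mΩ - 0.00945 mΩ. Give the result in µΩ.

0.5 µΩ

In µΩ:
  0.00995 mΩ = 0.00995e3 µΩ = 9.95
  0.00945 mΩ = 0.00945e3 µΩ = 9.45
Difference: 9.95 - 9.45 = 0.5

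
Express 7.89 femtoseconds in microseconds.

femto = 10^-15, micro = 10^-6; factor is 10^-9.
7.89 × 10^-9 = 0.00000000789

0.00000000789 microseconds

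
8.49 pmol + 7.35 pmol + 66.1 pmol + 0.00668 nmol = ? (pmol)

In pmol:
  8.49 pmol → 8.49
  7.35 pmol → 7.35
  66.1 pmol → 66.1
  0.00668 nmol = 0.00668 × 10³ pmol = 6.68
Sum: 8.49 + 7.35 + 66.1 + 6.68 = 88.62

88.62 pmol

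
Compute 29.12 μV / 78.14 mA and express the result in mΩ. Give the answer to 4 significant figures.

(29.12 × 10^-6) / (78.14 × 10^-3) = 0.372664 × 10^-3 Ω

0.3727 mΩ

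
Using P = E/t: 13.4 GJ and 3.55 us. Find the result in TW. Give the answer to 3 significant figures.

3770 TW

(13.4 × 10^9) / (3.55 × 10^-6) = 3.7746 × 10^15 W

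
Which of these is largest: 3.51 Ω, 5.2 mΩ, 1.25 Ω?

3.51 Ω = 3.51 Ω
5.2 mΩ = 0.0052 Ω
1.25 Ω = 1.25 Ω

3.51 Ω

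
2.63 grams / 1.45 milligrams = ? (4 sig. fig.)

1814

(2.63) / (1.45 × 10⁻³) = 1.8138 × 10³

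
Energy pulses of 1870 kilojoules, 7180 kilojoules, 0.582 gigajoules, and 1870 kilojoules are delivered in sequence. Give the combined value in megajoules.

592.92 megajoules

In megajoules:
  1870 kilojoules = 1870 × 10⁻³ megajoules = 1.87
  7180 kilojoules = 7180 × 10⁻³ megajoules = 7.18
  0.582 gigajoules = 0.582 × 10³ megajoules = 582
  1870 kilojoules = 1870 × 10⁻³ megajoules = 1.87
Sum: 1.87 + 7.18 + 582 + 1.87 = 592.92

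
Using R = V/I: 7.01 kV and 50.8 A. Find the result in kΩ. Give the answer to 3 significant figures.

(7.01 × 10^3) / (50.8) = 0.13799 × 10^3 Ω

0.138 kΩ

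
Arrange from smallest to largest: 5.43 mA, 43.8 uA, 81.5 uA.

5.43 mA = 0.00543 A
43.8 uA = 0.0000438 A
81.5 uA = 0.0000815 A

43.8 uA < 81.5 uA < 5.43 mA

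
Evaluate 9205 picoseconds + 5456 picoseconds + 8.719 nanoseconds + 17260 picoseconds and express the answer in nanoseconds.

In nanoseconds:
  9205 picoseconds = 9205 × 10^-3 nanoseconds = 9.205
  5456 picoseconds = 5456 × 10^-3 nanoseconds = 5.456
  8.719 nanoseconds → 8.719
  17260 picoseconds = 17260 × 10^-3 nanoseconds = 17.26
Sum: 9.205 + 5.456 + 8.719 + 17.26 = 40.64

40.64 nanoseconds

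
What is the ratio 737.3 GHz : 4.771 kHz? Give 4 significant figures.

154500000

(737.3e9) / (4.771e3) = 154.54e6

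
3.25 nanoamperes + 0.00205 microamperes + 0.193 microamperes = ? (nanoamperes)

198.3 nanoamperes

In nanoamperes:
  3.25 nanoamperes → 3.25
  0.00205 microamperes = 0.00205 × 10³ nanoamperes = 2.05
  0.193 microamperes = 0.193 × 10³ nanoamperes = 193
Sum: 3.25 + 2.05 + 193 = 198.3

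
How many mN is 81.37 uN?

micro = 10^-6, milli = 10^-3; factor is 10^-3.
81.37 × 10^-3 = 0.08137

0.08137 mN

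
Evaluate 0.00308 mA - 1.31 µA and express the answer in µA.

In µA:
  0.00308 mA = 0.00308 × 10^3 µA = 3.08
  1.31 µA → 1.31
Difference: 3.08 - 1.31 = 1.77

1.77 µA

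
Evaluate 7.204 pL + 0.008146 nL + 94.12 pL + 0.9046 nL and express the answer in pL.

In pL:
  7.204 pL → 7.204
  0.008146 nL = 0.008146e3 pL = 8.146
  94.12 pL → 94.12
  0.9046 nL = 0.9046e3 pL = 904.6
Sum: 7.204 + 8.146 + 94.12 + 904.6 = 1014.07

1014.07 pL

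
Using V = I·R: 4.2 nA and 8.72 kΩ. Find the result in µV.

4.2e-9 × 8.72e3 = 36.624e-6 V

36.624 µV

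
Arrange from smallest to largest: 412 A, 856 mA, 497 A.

412 A = 412 A
856 mA = 0.856 A
497 A = 497 A

856 mA < 412 A < 497 A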